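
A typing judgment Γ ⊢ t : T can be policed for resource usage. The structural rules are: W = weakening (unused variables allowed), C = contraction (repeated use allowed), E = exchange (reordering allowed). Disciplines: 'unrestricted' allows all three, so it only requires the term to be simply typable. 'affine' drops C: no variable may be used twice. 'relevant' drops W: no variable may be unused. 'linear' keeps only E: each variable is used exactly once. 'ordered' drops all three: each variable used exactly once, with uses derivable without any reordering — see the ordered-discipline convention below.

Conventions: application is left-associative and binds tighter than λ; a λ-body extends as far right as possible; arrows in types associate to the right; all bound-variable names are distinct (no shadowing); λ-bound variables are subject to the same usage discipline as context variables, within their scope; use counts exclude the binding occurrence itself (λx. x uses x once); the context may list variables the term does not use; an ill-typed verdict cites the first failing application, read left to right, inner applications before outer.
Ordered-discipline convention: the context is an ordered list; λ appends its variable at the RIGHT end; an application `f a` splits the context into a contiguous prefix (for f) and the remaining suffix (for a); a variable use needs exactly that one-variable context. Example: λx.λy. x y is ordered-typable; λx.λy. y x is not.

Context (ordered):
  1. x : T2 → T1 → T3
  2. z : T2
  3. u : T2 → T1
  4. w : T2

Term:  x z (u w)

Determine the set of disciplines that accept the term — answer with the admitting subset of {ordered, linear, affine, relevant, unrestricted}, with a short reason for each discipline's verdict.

accepted by: ordered, linear, affine, relevant, unrestricted
counts: x ×1; z ×1; u ×1; w ×1
left-to-right use order: x, z, u, w
typing: well-typed at T3
ordered: ✓, x, z, u, w once each; derivable with no W/C/E
linear: ✓, exactly-once usage across x, z, u, w
affine: ✓, at most one use each (x, z, u, w)
relevant: ✓, every one of x, z, u, w appears
unrestricted: ✓, simply typable at T3; W, C, E all held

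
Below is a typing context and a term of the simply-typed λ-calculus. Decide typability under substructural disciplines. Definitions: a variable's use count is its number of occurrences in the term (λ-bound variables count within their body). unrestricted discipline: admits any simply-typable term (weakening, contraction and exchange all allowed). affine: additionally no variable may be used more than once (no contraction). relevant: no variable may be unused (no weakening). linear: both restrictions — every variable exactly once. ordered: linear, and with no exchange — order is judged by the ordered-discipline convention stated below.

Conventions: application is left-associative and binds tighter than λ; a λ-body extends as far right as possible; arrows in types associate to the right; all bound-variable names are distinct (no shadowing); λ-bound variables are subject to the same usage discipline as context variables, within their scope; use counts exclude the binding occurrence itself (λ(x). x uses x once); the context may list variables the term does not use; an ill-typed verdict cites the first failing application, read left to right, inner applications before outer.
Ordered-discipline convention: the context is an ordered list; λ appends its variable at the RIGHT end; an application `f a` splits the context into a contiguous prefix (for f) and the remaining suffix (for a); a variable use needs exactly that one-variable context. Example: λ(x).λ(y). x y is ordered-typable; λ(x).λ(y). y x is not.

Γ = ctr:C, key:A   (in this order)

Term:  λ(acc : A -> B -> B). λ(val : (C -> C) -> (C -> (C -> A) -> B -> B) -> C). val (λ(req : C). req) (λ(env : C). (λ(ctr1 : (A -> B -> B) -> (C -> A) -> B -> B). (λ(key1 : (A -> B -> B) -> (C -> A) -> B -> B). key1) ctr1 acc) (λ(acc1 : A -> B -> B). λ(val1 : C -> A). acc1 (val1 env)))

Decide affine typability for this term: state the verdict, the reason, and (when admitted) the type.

yes — ctr, key, acc, val, req, env, ctr1, key1, acc1, val1: no repeats, contraction unneeded; term : (A -> B -> B) -> ((C -> C) -> (C -> (C -> A) -> B -> B) -> C) -> C
use counts: ctr=0, key=0, acc [bound]=1, val [bound]=1, req [bound]=1, env [bound]=1, ctr1 [bound]=1, key1 [bound]=1, acc1 [bound]=1, val1 [bound]=1
uses in reading order: val, req, key1, ctr1, acc, acc1, val1, env
typing: well-typed at (A -> B -> B) -> ((C -> C) -> (C -> (C -> A) -> B -> B) -> C) -> C
summary: ordered ✗, linear ✗, affine ✓, relevant ✗, unrestricted ✓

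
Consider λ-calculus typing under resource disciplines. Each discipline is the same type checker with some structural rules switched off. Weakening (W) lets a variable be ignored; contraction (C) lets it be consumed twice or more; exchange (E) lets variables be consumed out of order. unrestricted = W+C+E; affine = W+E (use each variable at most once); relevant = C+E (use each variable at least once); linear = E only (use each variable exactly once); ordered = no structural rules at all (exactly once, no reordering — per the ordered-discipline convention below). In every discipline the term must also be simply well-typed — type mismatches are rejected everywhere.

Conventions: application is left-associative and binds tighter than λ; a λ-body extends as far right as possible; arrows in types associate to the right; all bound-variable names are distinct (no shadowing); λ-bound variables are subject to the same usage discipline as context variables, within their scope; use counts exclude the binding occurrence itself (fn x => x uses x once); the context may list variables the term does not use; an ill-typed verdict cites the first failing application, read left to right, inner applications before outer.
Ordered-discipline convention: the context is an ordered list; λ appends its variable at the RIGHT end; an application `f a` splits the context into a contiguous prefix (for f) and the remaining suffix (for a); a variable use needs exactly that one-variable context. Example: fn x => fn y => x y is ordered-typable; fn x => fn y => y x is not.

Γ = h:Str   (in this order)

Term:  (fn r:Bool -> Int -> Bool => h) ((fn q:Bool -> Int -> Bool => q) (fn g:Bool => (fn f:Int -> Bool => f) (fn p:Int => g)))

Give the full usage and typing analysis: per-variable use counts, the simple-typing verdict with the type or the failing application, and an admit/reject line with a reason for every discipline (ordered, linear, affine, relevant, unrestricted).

variable uses: h: 1, r (λ-bound): 0, q (λ-bound): 1, g (λ-bound): 1, f (λ-bound): 1, p (λ-bound): 0
left-to-right use order: h, q, f, g
typing: well-typed — term : Str
ordered ✗ (needs weakening: r, p unused)
linear ✗ (needs weakening: r, p unused)
affine ✓ (none of h, r, q, g, f, p used more than once)
relevant ✗ (needs weakening: r, p unused)
unrestricted ✓ (typability at Str is all that's needed)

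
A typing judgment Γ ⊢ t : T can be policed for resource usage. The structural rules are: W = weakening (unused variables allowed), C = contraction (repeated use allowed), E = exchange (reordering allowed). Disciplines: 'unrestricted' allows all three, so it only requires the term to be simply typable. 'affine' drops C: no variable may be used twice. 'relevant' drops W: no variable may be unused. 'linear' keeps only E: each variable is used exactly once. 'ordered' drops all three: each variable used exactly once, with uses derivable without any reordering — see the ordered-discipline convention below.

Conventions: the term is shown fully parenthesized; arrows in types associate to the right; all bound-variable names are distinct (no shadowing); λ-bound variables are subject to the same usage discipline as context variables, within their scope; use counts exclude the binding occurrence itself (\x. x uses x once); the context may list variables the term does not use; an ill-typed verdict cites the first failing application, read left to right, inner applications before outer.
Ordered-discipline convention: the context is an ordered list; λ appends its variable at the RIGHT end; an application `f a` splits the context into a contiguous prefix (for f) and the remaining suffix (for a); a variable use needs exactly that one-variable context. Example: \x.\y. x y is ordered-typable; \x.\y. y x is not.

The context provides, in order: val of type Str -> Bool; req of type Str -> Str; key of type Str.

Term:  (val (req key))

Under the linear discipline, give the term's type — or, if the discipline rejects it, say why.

term : Bool
usage: val ×1; req ×1; key ×1
use order (left to right): val, req, key
typing: ✓ — Bool
summary: ordered ✓; linear ✓; affine ✓; relevant ✓; unrestricted ✓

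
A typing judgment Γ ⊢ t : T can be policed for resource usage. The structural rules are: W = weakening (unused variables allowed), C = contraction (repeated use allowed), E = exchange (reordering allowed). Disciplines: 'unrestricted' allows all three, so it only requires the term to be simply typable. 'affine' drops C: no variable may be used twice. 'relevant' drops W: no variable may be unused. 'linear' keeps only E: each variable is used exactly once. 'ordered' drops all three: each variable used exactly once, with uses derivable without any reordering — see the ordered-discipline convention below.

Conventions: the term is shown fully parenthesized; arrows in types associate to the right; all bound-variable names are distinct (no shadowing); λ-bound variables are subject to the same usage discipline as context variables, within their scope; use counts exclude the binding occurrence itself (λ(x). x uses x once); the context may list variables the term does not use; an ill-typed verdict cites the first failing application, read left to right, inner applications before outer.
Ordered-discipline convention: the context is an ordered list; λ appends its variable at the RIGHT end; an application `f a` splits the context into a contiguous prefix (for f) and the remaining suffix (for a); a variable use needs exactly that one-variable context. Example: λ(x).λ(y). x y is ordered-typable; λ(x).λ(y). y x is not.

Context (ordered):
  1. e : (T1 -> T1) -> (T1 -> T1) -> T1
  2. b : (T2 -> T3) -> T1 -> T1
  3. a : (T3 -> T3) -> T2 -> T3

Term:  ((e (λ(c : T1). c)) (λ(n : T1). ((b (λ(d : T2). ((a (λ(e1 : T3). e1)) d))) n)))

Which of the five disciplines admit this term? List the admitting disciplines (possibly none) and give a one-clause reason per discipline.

admitting disciplines: ordered, linear, affine, relevant, unrestricted
use counts: e=1, b=1, a=1, c (bound)=1, n (bound)=1, d (bound)=1, e1 (bound)=1
left-to-right use order: e, c, b, a, e1, d, n
typing: well-typed at T1
ordered ✓ (e, b, a, c, n, d, e1: once each, no exchange needed)
linear ✓ (e, b, a, c, n, d, e1: one use apiece)
affine ✓ (none of e, b, a, c, n, d, e1 used more than once)
relevant ✓ (at least one use each (e, b, a, c, n, d, e1))
unrestricted ✓ (typability at T1 is all that's needed)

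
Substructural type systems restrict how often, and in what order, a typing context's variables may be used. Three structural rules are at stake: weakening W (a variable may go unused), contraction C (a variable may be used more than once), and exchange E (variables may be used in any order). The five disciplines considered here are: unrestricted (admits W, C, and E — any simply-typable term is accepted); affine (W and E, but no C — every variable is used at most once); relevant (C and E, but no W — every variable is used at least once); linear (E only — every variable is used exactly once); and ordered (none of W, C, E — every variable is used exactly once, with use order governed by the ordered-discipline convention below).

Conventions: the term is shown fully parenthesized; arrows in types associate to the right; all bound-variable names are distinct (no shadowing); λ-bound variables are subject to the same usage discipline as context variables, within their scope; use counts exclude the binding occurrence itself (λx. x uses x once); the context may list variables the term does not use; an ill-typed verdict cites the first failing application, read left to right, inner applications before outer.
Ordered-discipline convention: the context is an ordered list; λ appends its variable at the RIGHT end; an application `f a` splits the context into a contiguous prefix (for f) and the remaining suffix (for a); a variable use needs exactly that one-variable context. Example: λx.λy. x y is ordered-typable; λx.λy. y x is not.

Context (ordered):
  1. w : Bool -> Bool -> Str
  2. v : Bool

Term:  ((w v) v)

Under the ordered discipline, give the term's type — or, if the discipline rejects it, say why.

not well-typed under ordered — repeated use of v ×2
usage: w ×1, v ×2
order of uses: w, v, v
typing: the term checks, with type Str
summary: ordered ✗; linear ✗; affine ✗; relevant ✓; unrestricted ✓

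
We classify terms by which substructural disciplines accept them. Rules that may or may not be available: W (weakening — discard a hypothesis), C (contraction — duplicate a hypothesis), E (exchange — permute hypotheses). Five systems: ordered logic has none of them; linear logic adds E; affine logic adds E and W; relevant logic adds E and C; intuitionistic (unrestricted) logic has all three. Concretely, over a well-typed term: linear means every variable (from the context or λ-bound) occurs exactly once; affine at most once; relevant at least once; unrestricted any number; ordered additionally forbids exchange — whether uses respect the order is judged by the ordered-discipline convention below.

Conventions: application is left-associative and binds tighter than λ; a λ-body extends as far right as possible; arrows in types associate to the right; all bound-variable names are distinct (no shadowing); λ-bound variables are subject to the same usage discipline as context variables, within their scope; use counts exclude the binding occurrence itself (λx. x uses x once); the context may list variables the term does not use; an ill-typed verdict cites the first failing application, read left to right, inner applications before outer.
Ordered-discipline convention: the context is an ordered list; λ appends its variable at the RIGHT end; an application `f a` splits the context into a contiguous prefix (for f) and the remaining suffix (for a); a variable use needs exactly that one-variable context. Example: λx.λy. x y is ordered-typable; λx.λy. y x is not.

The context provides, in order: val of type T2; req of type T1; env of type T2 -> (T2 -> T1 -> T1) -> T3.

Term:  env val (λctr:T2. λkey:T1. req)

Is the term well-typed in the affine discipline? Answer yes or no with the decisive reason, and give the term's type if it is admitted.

yes — val, req, env, ctr, key: no repeats, contraction unneeded; term : T3
variable uses: val: 1×; req: 1×; env: 1×; ctr (λ-bound): 0×; key (λ-bound): 0×
uses in reading order: env, val, req
typing: well-typed at T3
per-discipline verdicts: ordered ✗ | linear ✗ | affine ✓ | relevant ✗ | unrestricted ✓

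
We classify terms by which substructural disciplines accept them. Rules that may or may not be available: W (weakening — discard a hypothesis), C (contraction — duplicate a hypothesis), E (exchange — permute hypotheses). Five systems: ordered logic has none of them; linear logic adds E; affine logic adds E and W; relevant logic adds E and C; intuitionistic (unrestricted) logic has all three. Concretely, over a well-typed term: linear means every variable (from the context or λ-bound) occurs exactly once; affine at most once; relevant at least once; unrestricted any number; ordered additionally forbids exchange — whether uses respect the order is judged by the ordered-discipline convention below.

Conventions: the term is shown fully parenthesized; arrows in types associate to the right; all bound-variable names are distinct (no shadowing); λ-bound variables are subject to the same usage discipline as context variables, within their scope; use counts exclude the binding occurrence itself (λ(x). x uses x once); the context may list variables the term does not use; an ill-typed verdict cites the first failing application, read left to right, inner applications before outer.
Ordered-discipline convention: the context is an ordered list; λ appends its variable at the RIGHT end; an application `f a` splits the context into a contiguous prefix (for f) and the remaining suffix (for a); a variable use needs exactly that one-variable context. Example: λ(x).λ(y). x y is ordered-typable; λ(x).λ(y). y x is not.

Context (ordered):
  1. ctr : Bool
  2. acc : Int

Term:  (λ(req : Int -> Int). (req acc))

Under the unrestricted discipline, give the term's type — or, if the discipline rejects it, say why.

term : (Int -> Int) -> Int
variable uses: ctr: 0×; acc: 1×; req (λ-bound): 1×
left-to-right use order: req, acc
typing: well-typed — term : (Int -> Int) -> Int
across the five disciplines: ordered ✗, linear ✗, affine ✓, relevant ✗, unrestricted ✓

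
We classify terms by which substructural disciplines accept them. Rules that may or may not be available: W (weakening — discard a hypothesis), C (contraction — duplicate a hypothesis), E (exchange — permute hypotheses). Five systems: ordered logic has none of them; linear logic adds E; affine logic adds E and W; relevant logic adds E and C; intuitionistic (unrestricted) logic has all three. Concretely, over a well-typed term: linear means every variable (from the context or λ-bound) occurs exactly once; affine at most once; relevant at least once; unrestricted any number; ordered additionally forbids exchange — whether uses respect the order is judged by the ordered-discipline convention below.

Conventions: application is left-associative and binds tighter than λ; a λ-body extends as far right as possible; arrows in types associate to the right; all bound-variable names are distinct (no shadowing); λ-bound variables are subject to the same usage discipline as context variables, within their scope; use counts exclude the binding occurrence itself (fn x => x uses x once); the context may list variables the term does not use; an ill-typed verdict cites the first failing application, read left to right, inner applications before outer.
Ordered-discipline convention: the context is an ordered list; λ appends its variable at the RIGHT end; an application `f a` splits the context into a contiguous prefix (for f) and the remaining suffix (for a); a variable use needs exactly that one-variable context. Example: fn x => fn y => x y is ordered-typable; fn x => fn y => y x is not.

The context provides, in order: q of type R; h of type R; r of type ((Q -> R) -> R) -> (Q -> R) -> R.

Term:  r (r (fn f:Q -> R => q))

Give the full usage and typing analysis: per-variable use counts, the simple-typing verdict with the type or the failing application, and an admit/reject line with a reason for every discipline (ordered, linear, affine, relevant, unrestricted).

counts: q ×1, h ×0, r ×2, f (λ-bound) ×0
order of uses: r, r, q
typing: the term checks, with type (Q -> R) -> R
ordered ✗ (r ×2 used more than once (contraction); needs weakening: h, f unused)
linear ✗ (r ×2 used more than once (contraction); needs weakening: h, f unused)
affine ✗ (r ×2 used more than once (contraction))
relevant ✗ (needs weakening: h, f unused)
unrestricted ✓ (typability at (Q -> R) -> R is all that's needed)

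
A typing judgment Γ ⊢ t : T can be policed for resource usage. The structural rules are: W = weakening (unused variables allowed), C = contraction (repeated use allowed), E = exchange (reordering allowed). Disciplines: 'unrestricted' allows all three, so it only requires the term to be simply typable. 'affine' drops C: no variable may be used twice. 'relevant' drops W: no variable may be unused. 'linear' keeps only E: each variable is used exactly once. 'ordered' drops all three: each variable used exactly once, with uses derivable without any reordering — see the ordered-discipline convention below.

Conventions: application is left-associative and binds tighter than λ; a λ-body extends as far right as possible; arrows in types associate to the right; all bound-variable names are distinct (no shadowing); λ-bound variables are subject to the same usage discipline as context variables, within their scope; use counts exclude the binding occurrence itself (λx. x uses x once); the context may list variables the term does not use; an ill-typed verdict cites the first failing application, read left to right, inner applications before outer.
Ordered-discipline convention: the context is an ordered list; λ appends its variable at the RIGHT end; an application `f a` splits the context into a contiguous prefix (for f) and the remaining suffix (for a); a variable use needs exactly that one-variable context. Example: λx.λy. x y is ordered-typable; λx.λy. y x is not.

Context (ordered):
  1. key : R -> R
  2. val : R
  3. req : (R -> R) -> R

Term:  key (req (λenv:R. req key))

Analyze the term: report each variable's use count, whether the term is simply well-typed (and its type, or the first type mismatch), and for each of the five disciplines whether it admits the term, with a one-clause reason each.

variable uses: key ×2, val ×0, req ×2, env [bound] ×0
uses in reading order: key, req, req, key
typing: well-typed at R
ordered ✗ (repeated use of key ×2, req ×2; needs weakening: val, env unused)
linear ✗ (repeated use of key ×2, req ×2; needs weakening: val, env unused)
affine ✗ (repeated use of key ×2, req ×2)
relevant ✗ (needs weakening: val, env unused)
unrestricted ✓ (type-checks (R) and nothing is barred)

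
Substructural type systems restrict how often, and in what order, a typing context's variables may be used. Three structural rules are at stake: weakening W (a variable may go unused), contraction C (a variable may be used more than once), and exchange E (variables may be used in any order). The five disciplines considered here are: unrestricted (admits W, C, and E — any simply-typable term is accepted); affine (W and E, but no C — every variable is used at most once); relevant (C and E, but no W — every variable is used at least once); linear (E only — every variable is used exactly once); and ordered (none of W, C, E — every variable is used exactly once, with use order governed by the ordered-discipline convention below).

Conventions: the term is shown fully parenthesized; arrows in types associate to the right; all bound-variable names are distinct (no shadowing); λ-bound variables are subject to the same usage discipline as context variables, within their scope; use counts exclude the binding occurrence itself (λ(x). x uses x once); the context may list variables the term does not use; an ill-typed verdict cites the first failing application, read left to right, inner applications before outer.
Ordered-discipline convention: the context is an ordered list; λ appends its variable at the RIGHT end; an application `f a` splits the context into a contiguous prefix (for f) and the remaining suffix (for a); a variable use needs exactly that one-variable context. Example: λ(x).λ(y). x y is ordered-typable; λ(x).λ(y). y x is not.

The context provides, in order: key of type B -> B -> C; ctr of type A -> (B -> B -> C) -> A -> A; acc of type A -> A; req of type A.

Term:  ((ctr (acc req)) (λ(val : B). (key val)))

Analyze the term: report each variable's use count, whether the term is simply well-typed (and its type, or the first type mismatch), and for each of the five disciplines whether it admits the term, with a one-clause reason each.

variable uses: key=1; ctr=1; acc=1; req=1; val [bound]=1
left-to-right use order: ctr, acc, req, key, val
typing: well-typed — term : A -> A
ordered ✗ (needs exchange: uses follow ctr, acc, req, key, val)
linear ✓ (key, ctr, acc, req, val: one use apiece)
affine ✓ (at most one use each (key, ctr, acc, req, val))
relevant ✓ (every one of key, ctr, acc, req, val appears)
unrestricted ✓ (typability at A -> A is all that's needed)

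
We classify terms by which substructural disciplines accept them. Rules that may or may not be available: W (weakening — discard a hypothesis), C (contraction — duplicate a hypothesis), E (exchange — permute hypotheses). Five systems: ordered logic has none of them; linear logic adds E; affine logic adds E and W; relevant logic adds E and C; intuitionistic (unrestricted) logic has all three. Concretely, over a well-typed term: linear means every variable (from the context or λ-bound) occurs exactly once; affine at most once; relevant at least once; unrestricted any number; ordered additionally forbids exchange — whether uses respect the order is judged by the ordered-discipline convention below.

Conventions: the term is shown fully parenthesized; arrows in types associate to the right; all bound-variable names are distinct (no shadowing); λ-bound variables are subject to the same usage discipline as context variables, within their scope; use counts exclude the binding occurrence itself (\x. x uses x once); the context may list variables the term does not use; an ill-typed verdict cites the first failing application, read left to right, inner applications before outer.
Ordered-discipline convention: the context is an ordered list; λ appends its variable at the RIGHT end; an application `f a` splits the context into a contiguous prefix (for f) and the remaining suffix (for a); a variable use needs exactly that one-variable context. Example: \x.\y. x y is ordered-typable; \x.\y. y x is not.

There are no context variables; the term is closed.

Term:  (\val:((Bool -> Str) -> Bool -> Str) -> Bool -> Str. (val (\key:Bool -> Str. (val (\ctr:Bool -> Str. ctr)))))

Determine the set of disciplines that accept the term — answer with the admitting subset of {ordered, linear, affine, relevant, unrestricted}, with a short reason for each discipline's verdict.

accepted by: unrestricted
counts: val (bound): 2×; key (bound): 0×; ctr (bound): 1×
order of uses: val, val, ctr
typing: well-typed at (((Bool -> Str) -> Bool -> Str) -> Bool -> Str) -> Bool -> Str
ordered: ✗, val ×2 used more than once (contraction); key never used (weakening)
linear: ✗, val ×2 used more than once (contraction); key never used (weakening)
affine: ✗, val ×2 used more than once (contraction)
relevant: ✗, key never used (weakening)
unrestricted: ✓, well-typed at (((Bool -> Str) -> Bool -> Str) -> Bool -> Str) -> Bool -> Str; no restrictions here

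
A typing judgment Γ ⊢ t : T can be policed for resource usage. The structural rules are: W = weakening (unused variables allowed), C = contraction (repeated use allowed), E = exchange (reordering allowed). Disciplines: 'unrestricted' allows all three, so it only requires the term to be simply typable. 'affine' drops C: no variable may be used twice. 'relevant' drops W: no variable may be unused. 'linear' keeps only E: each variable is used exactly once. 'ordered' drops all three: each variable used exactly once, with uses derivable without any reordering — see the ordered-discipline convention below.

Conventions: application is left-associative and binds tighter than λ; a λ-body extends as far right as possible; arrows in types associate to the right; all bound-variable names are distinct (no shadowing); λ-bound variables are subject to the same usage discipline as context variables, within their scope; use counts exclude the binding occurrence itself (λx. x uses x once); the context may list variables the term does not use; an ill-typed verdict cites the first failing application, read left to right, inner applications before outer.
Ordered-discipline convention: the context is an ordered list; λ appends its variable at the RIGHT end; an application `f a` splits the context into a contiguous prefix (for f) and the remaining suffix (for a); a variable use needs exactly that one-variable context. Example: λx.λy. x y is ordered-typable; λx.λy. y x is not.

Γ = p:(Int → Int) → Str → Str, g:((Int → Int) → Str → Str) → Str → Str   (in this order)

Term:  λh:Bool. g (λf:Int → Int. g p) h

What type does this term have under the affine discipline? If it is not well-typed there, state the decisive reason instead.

not well-typed under affine — not simply typable
use counts: p=1, g=2, h (λ-bound)=1, f (λ-bound)=0
left-to-right use order: g, g, p, h
typing: ill-typed: an argument Bool mismatches the expected Str
summary: ordered ✗ · linear ✗ · affine ✗ · relevant ✗ · unrestricted ✗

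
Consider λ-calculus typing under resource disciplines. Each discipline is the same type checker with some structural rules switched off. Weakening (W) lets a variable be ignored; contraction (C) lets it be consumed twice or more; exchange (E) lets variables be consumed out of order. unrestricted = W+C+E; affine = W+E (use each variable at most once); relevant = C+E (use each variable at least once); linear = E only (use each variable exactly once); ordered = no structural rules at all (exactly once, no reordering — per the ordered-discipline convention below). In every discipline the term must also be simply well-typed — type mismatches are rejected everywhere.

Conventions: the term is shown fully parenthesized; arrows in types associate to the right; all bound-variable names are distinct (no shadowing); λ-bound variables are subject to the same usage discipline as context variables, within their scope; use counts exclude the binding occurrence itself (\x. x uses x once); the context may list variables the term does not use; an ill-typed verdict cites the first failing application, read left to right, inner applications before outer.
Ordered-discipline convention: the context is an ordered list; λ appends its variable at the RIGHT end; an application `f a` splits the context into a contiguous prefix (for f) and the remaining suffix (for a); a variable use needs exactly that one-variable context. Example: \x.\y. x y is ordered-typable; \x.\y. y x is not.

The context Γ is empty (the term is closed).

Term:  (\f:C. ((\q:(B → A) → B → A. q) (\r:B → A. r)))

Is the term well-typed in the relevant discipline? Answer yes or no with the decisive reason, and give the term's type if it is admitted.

no — f never used (weakening)
variable uses: f (λ-bound) ×0; q (λ-bound) ×1; r (λ-bound) ×1
left-to-right use order: q, r
typing: the term checks, with type C → (B → A) → B → A
per-discipline verdicts: ordered ✗; linear ✗; affine ✓; relevant ✗; unrestricted ✓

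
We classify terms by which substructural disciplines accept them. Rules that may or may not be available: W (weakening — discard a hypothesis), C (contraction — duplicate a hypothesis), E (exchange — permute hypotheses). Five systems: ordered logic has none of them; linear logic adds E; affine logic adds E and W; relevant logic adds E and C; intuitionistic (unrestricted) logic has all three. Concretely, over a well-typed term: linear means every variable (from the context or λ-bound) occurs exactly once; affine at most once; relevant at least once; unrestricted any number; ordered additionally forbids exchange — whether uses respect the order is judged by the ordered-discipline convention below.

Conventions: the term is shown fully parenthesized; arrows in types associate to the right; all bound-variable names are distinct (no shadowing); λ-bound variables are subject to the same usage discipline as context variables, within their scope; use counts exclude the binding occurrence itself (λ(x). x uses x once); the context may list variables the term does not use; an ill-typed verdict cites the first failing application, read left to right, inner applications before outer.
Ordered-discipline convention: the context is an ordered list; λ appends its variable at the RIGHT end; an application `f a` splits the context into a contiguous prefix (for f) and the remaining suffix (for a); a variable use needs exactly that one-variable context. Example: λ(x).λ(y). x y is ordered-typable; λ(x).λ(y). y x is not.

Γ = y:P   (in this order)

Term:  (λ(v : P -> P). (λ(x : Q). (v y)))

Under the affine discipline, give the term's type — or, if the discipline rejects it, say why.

term : (P -> P) -> Q -> P
usage: y=1; v (bound)=1; x (bound)=0
left-to-right use order: v, y
typing: well-typed — term : (P -> P) -> Q -> P
all disciplines: ordered ✗ · linear ✗ · affine ✓ · relevant ✗ · unrestricted ✓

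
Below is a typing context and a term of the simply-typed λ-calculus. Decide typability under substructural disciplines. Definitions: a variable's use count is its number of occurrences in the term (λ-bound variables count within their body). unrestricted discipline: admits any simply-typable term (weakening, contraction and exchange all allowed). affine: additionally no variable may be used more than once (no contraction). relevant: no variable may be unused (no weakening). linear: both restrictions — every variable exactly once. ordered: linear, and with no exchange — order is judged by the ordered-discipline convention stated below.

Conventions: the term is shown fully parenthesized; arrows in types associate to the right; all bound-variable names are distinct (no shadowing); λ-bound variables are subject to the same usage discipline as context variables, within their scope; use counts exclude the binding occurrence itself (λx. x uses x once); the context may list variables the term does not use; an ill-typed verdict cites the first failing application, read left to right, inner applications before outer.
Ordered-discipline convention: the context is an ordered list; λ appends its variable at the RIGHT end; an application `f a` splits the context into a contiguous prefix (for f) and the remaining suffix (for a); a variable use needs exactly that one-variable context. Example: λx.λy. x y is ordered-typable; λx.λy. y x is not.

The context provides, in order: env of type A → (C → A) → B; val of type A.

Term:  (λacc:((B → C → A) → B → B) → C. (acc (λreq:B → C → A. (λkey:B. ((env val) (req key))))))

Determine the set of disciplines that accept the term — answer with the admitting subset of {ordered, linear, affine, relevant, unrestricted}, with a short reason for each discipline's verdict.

admitted in: linear, affine, relevant, unrestricted
variable uses: env: 1; val: 1; acc [bound]: 1; req [bound]: 1; key [bound]: 1
use order (left to right): acc, env, val, req, key
typing: the term checks, with type (((B → C → A) → B → B) → C) → C
ordered: ✗ — needs exchange: uses follow acc, env, val, req, key
linear: ✓ — single use per variable (env, val, acc, req, key)
affine: ✓ — none of env, val, acc, req, key used more than once
relevant: ✓ — env, val, acc, req, key: all used, weakening unneeded
unrestricted: ✓ — well-typed at (((B → C → A) → B → B) → C) → C; no restrictions here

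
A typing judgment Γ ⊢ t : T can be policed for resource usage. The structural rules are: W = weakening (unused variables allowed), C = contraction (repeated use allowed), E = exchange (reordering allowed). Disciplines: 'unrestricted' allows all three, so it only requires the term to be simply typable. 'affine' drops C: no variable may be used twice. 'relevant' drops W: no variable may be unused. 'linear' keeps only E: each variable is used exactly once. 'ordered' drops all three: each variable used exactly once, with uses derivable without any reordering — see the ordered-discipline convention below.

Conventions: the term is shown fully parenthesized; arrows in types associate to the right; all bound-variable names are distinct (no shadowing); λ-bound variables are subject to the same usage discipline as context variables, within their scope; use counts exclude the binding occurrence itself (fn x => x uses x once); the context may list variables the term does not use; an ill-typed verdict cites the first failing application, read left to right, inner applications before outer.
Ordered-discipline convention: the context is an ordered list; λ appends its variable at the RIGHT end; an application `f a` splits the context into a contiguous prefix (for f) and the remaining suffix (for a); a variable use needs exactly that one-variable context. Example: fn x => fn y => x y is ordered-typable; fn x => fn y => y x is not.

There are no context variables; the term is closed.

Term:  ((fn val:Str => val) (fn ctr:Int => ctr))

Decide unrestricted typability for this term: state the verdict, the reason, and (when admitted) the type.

no — the type mismatch rejects it
usage: val [bound]=1; ctr [bound]=1
left-to-right use order: val, ctr
typing: ill-typed: an application expects Str but receives Int -> Int
across the five disciplines: ordered ✗; linear ✗; affine ✗; relevant ✗; unrestricted ✗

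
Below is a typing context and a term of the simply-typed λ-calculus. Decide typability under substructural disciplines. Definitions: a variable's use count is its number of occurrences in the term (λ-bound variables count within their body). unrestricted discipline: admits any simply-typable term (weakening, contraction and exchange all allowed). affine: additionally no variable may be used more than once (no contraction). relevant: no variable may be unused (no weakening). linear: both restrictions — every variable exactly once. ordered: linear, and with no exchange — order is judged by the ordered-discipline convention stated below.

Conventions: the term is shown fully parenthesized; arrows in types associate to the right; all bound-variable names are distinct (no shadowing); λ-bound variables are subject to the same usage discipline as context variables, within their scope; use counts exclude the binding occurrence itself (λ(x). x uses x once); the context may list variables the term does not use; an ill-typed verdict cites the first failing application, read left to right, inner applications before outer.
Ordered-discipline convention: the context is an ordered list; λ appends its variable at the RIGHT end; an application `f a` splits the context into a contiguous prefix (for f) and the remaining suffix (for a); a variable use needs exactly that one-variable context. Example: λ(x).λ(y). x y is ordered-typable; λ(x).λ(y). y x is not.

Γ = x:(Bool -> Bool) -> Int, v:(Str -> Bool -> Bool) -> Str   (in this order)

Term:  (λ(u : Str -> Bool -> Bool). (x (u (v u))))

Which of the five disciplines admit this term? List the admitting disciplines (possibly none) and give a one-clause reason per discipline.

admitted by: relevant, unrestricted
variable uses: x=1, v=1, u (bound)=2
order of uses: x, u, v, u
typing: well-typed — term : (Str -> Bool -> Bool) -> Int
ordered: ✗ — needs contraction — u ×2
linear: ✗ — needs contraction — u ×2
affine: ✗ — needs contraction — u ×2
relevant: ✓ — x, v, u: all used, weakening unneeded
unrestricted: ✓ — well-typed at (Str -> Bool -> Bool) -> Int; no restrictions here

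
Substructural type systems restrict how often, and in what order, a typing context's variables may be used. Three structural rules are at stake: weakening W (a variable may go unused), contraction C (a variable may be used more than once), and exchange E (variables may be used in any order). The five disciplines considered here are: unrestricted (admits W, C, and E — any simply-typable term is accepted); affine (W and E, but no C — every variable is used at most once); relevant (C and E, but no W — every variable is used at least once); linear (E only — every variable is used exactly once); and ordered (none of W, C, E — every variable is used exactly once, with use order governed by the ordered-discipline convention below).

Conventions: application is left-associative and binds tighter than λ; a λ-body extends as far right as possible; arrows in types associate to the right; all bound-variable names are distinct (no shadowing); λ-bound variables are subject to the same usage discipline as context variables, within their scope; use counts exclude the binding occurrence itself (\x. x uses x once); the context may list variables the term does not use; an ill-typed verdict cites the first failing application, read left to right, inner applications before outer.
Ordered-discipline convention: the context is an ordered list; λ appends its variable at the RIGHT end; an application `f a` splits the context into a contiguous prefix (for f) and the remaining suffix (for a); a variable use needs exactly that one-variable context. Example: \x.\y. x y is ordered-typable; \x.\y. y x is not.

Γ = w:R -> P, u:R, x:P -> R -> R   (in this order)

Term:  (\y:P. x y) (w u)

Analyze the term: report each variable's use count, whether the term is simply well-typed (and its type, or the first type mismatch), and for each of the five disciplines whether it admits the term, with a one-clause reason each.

use counts: w: 1, u: 1, x: 1, y (bound): 1
use order (left to right): x, y, w, u
typing: ✓ — R -> R
ordered: ✗, use order x, y, w, u needs exchange
linear: ✓, exactly-once usage across w, u, x, y
affine: ✓, none of w, u, x, y used more than once
relevant: ✓, at least one use each (w, u, x, y)
unrestricted: ✓, well-typed at R -> R; no restrictions here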